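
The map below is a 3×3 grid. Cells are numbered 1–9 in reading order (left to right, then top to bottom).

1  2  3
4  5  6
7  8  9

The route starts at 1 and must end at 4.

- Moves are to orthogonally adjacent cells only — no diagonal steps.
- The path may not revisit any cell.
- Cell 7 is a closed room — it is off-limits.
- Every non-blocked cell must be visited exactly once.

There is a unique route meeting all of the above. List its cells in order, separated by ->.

1 -> 2 -> 3 -> 6 -> 9 -> 8 -> 5 -> 4

Need to visit all 8 open cells exactly once, starting at 1 and ending at 4.
Cell 8 has only two open neighbours (5 and 9), so the path must pass straight through it: one of those is the cell it's entered from and the other is where it exits.
Route from 1: 2× right (reaching 3), 2× down (reaching 9), left to 8, up to 5, left to 4 — 7 moves in all.
Check: all 8 open cells covered.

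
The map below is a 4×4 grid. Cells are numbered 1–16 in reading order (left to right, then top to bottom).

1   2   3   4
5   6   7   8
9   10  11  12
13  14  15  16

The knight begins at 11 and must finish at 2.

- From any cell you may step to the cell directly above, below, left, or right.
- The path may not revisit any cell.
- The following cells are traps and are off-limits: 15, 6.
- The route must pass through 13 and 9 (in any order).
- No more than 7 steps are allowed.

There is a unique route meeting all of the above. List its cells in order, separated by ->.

Any route must reach 13 and 9 and still end at 2 within 7 moves, so the order of the required stops is forced.
Route from 11: left 1 to 10, down 1 to 14, left 1 to 13, up 3 to 1, right 1 to 2 — 7 moves in all.
Check: all required cells visited; 7 ≤ 7 moves.

11 -> 10 -> 14 -> 13 -> 9 -> 5 -> 1 -> 2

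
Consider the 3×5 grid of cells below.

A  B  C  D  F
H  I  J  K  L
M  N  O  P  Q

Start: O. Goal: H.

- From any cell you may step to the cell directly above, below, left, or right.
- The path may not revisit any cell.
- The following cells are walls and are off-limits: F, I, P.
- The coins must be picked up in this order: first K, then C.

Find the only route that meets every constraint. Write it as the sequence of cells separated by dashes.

O - J - K - D - C - B - A - H

The waypoints must appear in the order K, C, with no cell reused.
Route from O: up to J, right to K, up to D, 3× left (reaching A), down to H — 7 moves in all.
Check: order respected (K at step 2, C at step 4).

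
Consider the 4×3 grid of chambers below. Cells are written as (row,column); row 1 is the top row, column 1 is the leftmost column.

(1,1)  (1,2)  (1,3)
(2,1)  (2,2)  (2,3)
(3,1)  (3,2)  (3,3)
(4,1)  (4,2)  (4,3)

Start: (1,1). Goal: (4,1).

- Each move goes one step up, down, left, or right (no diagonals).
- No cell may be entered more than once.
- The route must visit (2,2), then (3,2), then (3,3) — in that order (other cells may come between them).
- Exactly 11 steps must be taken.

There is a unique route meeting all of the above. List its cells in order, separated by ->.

(1,1) -> (1,2) -> (1,3) -> (2,3) -> (2,2) -> (2,1) -> (3,1) -> (3,2) -> (3,3) -> (4,3) -> (4,2) -> (4,1)

The waypoints must appear in the order (2,2), (3,2), (3,3), with no cell reused.
Route from (1,1): 2× right (reaching (1,3)), down to (2,3), 2× left (reaching (2,1)), down to (3,1), 2× right (reaching (3,3)), down to (4,3), 2× left (reaching (4,1)) — 11 moves in all.
Check: order respected ((2,2) at step 4, (3,2) at step 7, (3,3) at step 8); 11 moves as required.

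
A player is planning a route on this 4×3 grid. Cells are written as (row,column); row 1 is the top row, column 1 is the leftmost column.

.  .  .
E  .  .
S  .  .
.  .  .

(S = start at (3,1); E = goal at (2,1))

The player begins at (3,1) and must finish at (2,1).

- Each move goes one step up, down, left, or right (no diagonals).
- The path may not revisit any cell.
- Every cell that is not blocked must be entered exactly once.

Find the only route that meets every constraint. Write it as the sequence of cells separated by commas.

Need to visit all 12 open cells exactly once, starting at (3,1) and ending at (2,1).
Cell (4,1) has only two open neighbours ((3,1) and (4,2)), so the path must pass straight through it: one of those is the cell it's entered from and the other is where it exits.
Route from (3,1): down to (4,1), 2× right (reaching (4,3)), up to (3,3), left to (3,2), up to (2,2), right to (2,3), up to (1,3), 2× left (reaching (1,1)), down to (2,1) — 11 moves in all.
Check: all 12 open cells covered.

(3,1), (4,1), (4,2), (4,3), (3,3), (3,2), (2,2), (2,3), (1,3), (1,2), (1,1), (2,1)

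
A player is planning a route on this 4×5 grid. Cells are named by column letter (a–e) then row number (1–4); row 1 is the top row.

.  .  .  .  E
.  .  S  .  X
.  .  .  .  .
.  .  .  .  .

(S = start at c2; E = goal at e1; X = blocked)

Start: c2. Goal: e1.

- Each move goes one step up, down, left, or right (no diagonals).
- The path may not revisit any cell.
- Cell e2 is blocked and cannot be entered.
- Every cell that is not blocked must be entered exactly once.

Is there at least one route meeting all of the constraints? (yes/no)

no

Colour the cells like a checkerboard: each orthogonal step flips colour, so a Hamiltonian route alternates colours. Here there are 10 cells of one colour and 9 of the other, with start on the opposite colour to the goal — the counts and endpoints can't be arranged into an alternating sequence of length 19, so no Hamiltonian route exists.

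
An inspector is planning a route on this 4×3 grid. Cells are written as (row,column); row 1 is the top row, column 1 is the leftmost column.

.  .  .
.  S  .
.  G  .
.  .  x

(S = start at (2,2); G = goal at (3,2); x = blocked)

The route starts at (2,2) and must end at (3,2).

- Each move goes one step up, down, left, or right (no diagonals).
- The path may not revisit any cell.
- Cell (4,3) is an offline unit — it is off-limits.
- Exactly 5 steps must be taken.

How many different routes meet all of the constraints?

3

Need simple routes of exactly 5 moves from (2,2) to (3,2) (Manhattan distance 1, so 2 moves are spent on a detour and 2 undoing it).
Enumerating: (2,2) (1,2) (1,1) (2,1) (3,1) (3,2) | (2,2) (1,2) (1,3) (2,3) (3,3) (3,2) | (2,2) (2,1) (3,1) (4,1) (4,2) (3,2).
That gives 3 routes.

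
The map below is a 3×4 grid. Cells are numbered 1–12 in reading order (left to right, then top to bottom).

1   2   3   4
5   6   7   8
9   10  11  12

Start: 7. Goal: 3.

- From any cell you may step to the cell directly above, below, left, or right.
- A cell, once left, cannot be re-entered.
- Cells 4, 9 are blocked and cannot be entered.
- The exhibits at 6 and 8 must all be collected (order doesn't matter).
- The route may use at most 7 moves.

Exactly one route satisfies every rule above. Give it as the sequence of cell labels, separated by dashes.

The 7-move cap with required stops at 6, 8 leaves no slack for detours.
Route from 7: right to 8, down to 12, 2× left (reaching 10), 2× up (reaching 2), right to 3 — 7 moves in all.
Check: all required cells visited; 7 ≤ 7 moves.

7 - 8 - 12 - 11 - 10 - 6 - 2 - 3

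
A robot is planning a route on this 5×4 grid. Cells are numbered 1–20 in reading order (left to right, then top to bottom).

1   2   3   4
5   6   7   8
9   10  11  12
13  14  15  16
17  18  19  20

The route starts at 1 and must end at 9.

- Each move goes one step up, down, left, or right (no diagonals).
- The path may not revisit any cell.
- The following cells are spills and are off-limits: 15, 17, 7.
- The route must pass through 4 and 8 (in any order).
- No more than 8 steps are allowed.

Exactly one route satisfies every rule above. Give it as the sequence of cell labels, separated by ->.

1 -> 2 -> 3 -> 4 -> 8 -> 12 -> 11 -> 10 -> 9

Any route must reach 4 and 8 and still end at 9 within 8 moves, so the order of the required stops is forced.
Route from 1: 3× right (reaching 4), 2× down (reaching 12), 3× left (reaching 9) — 8 moves in all.
Check: all required cells visited; 8 ≤ 8 moves.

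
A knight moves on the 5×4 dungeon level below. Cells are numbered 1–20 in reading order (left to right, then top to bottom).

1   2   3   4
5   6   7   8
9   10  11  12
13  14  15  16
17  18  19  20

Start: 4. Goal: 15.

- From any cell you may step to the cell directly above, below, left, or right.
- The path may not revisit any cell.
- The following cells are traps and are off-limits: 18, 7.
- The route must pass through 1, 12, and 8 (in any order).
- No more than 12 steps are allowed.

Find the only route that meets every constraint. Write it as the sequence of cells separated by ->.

Any route must reach 1, 12, and 8 and still end at 15 within 12 moves, so the order of the required stops is forced.
Route from 4: 2× down (reaching 12), 2× left (reaching 10), 2× up (reaching 2), left to 1, 3× down (reaching 13), 2× right (reaching 15) — 12 moves in all.
Check: all required cells visited; 12 ≤ 12 moves.

4 -> 8 -> 12 -> 11 -> 10 -> 6 -> 2 -> 1 -> 5 -> 9 -> 13 -> 14 -> 15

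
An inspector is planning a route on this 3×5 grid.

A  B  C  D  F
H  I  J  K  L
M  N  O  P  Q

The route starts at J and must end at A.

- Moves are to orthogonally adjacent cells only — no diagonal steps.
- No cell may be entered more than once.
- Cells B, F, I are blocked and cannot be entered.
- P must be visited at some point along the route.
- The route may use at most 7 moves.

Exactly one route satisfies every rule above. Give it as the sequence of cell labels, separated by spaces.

J K P O N M H A

The 7-move cap with required stops at P leaves no slack for detours.
Route from J: right to K, down to P, 3× left (reaching M), 2× up (reaching A) — 7 moves in all.
Check: all required cells visited; 7 ≤ 7 moves.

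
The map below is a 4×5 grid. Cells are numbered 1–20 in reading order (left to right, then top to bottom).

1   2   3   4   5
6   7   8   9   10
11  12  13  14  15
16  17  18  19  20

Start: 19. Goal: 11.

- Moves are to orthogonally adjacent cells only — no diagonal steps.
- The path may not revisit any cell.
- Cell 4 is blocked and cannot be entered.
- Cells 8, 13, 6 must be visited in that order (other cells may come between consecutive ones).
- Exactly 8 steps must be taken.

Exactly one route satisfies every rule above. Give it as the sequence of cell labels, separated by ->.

The waypoints must appear in the order 8, 13, 6, with no cell reused.
Route from 19: 2× up (reaching 9), left to 8, down to 13, left to 12, up to 7, left to 6, down to 11 — 8 moves in all.
Check: order respected (8 at step 3, 13 at step 4, 6 at step 7); 8 moves as required.

19 -> 14 -> 9 -> 8 -> 13 -> 12 -> 7 -> 6 -> 11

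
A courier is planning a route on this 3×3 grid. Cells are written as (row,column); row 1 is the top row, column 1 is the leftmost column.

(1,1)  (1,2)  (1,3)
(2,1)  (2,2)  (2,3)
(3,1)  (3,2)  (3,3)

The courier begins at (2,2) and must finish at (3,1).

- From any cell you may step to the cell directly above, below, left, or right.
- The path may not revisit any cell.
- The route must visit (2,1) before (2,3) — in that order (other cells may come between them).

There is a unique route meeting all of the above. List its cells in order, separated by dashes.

(2,2) - (2,1) - (1,1) - (1,2) - (1,3) - (2,3) - (3,3) - (3,2) - (3,1)

The waypoints must appear in the order (2,1), (2,3), with no cell reused.
Route from (2,2): left to (2,1), up to (1,1), 2× right (reaching (1,3)), 2× down (reaching (3,3)), 2× left (reaching (3,1)) — 8 moves in all.
Check: order respected ((2,1) at step 1, (2,3) at step 5).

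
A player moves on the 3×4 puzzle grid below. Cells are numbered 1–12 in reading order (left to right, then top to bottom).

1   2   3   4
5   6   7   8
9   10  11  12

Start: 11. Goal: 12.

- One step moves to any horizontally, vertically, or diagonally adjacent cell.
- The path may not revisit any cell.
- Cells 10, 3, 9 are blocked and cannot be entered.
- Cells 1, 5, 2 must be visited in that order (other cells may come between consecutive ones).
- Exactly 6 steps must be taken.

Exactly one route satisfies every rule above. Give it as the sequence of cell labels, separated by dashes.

The waypoints must appear in the order 1, 5, 2, with no cell reused.
Route from 11: up-left 2 to 1, down 1 to 5, up-right 1 to 2, down-right 2 to 12 — 6 moves in all.
Check: order respected (1 at step 2, 5 at step 3, 2 at step 4); 6 moves as required.

11 - 6 - 1 - 5 - 2 - 7 - 12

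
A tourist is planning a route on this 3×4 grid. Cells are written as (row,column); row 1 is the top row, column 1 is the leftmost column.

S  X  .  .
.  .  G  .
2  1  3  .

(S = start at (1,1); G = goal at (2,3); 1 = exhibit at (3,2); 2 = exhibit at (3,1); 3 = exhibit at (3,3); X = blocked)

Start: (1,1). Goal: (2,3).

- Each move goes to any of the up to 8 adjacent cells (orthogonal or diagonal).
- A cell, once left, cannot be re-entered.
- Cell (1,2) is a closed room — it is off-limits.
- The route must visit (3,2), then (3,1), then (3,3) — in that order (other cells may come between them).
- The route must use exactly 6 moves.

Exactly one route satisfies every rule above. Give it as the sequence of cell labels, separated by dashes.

The waypoints must appear in the order (3,2), (3,1), (3,3), with no cell reused.
Route from (1,1): down to (2,1), down-right to (3,2), left to (3,1), up-right to (2,2), down-right to (3,3), up to (2,3) — 6 moves in all.
Check: order respected (1 at step 2, 2 at step 3, 3 at step 5); 6 moves as required.

(1,1) - (2,1) - (3,2) - (3,1) - (2,2) - (3,3) - (2,3)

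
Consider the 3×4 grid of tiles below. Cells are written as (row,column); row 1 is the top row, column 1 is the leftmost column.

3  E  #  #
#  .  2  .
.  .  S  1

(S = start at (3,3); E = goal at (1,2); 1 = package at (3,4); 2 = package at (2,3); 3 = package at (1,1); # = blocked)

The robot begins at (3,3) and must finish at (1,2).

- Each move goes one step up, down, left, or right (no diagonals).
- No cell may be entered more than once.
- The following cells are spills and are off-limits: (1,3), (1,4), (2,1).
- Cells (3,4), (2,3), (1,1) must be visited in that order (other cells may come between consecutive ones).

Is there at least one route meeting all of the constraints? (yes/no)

(1,1) must be visited but has only one open neighbour ((1,2)), and it is neither the start nor the goal — the route would have to enter and leave through (1,2), re-entering it.

no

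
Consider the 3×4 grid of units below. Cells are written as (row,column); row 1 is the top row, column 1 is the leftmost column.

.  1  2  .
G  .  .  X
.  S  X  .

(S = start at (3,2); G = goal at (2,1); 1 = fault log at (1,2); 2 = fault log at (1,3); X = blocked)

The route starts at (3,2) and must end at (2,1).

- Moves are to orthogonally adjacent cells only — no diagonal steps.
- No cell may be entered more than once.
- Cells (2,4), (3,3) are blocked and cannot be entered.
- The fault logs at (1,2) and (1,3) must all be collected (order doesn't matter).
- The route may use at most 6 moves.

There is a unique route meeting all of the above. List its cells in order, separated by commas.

The budget equals the shortest possible length, so every move has to be on a shortest route through the required cells.
Route from (3,2): up to (2,2), right to (2,3), up to (1,3), 2× left (reaching (1,1)), down to (2,1) — 6 moves in all.
Check: all required cells visited; 6 ≤ 6 moves.

(3,2), (2,2), (2,3), (1,3), (1,2), (1,1), (2,1)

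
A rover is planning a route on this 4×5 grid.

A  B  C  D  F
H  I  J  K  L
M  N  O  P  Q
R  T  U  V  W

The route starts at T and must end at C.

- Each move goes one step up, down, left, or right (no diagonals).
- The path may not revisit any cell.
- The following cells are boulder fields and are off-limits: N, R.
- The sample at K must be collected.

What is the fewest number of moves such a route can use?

Any route passes through K somewhere between T and C. Summing Manhattan distances along the two legs (T → K → C) gives a lower bound of 4 + 2 = 6 moves.
A route of 6 moves achieves this: T → U → O → J → K → D → C.
Since 6 matches the lower bound, it is optimal.

6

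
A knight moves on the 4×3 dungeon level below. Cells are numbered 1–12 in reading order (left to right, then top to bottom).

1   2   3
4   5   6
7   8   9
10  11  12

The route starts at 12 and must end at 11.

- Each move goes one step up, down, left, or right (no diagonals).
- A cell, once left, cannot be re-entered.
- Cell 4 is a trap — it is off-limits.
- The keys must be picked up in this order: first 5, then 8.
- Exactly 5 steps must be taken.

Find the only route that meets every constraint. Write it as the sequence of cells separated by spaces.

The waypoints must appear in the order 5, 8, with no cell reused.
Route from 12: 2× up (reaching 6), left to 5, 2× down (reaching 11) — 5 moves in all.
Check: order respected (5 at step 3, 8 at step 4); 5 moves as required.

12 9 6 5 8 11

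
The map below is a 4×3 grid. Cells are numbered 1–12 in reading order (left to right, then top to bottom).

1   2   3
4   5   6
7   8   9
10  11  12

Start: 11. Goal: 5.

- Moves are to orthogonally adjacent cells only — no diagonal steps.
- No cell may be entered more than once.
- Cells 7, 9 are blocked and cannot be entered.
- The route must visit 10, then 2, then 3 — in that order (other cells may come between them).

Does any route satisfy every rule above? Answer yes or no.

no

10 must be visited but has only one open neighbour (11), and it is neither the start nor the goal — the route would have to enter and leave through 11, re-entering it.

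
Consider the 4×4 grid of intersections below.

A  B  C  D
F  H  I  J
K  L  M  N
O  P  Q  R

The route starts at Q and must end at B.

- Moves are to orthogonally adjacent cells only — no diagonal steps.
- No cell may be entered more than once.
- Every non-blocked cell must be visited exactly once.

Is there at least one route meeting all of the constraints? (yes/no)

Colour the cells like a checkerboard: each orthogonal step flips colour, so a Hamiltonian route alternates colours. Here there are 8 cells of one colour and 8 of the other, with start on the same colour as the goal — the counts and endpoints can't be arranged into an alternating sequence of length 16, so no Hamiltonian route exists.

no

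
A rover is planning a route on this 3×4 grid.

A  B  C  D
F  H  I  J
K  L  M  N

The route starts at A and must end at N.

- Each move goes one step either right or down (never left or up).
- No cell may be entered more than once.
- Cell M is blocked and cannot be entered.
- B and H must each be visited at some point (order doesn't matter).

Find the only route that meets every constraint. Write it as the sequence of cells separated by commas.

A, B, H, I, J, N

Moves only go right or down, so the column and row indices never decrease.
Route from A: right to B, down to H, 2× right (reaching J), down to N — 5 moves in all.
Check: all required cells visited.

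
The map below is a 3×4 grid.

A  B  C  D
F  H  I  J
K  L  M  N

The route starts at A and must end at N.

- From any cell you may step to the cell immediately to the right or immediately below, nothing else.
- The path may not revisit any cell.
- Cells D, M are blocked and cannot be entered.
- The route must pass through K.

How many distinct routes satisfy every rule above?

0

A right/down-only route from A to N makes exactly 2 down-moves and 3 right-moves in some order.
With no other constraints that would be C(5,2) = 10 routes.
Split at K and multiply the segment counts (each segment already excludes blocked cells): A→K: 1; K→N: 0; product = 0.
No route satisfies every constraint, so the count is 0.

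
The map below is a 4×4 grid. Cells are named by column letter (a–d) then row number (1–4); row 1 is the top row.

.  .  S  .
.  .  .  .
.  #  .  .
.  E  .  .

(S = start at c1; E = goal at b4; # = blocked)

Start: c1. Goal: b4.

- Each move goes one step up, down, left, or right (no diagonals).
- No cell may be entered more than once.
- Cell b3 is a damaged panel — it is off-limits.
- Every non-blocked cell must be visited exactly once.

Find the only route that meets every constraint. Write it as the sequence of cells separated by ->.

c1 -> d1 -> d2 -> d3 -> d4 -> c4 -> c3 -> c2 -> b2 -> b1 -> a1 -> a2 -> a3 -> a4 -> b4

Need to visit all 15 open cells exactly once, starting at c1 and ending at b4.
Route from c1: right 1 to d1, down 3 to d4, left 1 to c4, up 2 to c2, left 1 to b2, up 1 to b1, left 1 to a1, down 3 to a4, right 1 to b4 — 14 moves in all.
Check: all 15 open cells covered.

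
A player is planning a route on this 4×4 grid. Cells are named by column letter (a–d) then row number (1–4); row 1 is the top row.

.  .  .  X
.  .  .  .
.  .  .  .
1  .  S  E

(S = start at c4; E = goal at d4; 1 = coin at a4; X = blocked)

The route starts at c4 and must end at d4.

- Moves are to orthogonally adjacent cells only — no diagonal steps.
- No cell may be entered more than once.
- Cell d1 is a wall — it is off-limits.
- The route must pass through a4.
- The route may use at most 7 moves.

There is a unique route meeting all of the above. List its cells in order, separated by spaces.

c4 b4 a4 a3 b3 c3 d3 d4

The budget equals the shortest possible length, so every move has to be on a shortest route through the required cells.
Route from c4: 2× left (reaching a4), up to a3, 3× right (reaching d3), down to d4 — 7 moves in all.
Check: all required cells visited; 7 ≤ 7 moves.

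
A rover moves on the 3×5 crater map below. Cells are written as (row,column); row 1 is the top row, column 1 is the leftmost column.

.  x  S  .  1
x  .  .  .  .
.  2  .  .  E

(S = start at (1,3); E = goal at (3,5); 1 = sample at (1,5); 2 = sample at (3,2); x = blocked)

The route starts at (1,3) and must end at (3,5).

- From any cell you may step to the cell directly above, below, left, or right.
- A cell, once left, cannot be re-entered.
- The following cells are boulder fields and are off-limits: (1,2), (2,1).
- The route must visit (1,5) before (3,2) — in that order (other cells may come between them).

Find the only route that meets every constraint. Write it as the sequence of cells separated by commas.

(1,3), (1,4), (1,5), (2,5), (2,4), (2,3), (2,2), (3,2), (3,3), (3,4), (3,5)

The waypoints must appear in the order (1,5), (3,2), with no cell reused.
Route from (1,3): 2× right (reaching (1,5)), down to (2,5), 3× left (reaching (2,2)), down to (3,2), 3× right (reaching (3,5)) — 10 moves in all.
Check: order respected (1 at step 2, 2 at step 7).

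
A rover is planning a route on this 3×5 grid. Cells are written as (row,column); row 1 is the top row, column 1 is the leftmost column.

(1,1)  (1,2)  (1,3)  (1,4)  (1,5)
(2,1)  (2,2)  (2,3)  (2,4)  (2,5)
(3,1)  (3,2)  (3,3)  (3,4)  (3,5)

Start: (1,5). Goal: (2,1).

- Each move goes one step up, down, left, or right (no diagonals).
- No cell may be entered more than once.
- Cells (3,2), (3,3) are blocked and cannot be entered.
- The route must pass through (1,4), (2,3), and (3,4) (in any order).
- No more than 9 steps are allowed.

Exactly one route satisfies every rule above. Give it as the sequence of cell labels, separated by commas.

The 9-move cap with required stops at (1,4), (2,3), (3,4) leaves no slack for detours.
Route from (1,5): down 2 to (3,5), left 1 to (3,4), up 2 to (1,4), left 1 to (1,3), down 1 to (2,3), left 2 to (2,1) — 9 moves in all.
Check: all required cells visited; 9 ≤ 9 moves.

(1,5), (2,5), (3,5), (3,4), (2,4), (1,4), (1,3), (2,3), (2,2), (2,1)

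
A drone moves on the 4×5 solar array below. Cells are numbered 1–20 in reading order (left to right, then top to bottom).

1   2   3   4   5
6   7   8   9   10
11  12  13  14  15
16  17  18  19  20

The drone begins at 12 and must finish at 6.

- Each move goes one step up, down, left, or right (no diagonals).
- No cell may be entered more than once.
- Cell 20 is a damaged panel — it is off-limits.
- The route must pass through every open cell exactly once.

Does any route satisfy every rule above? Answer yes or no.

no

Colour the cells like a checkerboard: each orthogonal step flips colour, so a Hamiltonian route alternates colours. Here there are 10 cells of one colour and 9 of the other, with start on the same colour as the goal — the counts and endpoints can't be arranged into an alternating sequence of length 19, so no Hamiltonian route exists.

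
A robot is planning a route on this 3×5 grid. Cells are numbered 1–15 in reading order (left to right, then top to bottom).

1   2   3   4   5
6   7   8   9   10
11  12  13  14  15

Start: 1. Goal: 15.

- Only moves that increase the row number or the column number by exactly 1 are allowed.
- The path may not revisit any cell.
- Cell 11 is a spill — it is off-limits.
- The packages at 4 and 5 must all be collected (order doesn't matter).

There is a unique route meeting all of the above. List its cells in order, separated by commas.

Moves only go right or down, so the column and row indices never decrease.
Route from 1: 4× right (reaching 5), 2× down (reaching 15) — 6 moves in all.
Check: all required cells visited.

1, 2, 3, 4, 5, 10, 15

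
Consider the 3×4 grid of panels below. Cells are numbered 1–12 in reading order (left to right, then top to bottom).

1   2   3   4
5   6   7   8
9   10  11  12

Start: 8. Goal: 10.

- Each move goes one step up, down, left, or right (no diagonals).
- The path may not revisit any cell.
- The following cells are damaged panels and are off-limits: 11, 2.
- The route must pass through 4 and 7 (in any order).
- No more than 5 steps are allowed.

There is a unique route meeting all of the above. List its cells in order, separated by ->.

The 5-move cap with required stops at 4, 7 leaves no slack for detours.
Route from 8: up 1 to 4, left 1 to 3, down 1 to 7, left 1 to 6, down 1 to 10 — 5 moves in all.
Check: all required cells visited; 5 ≤ 5 moves.

8 -> 4 -> 3 -> 7 -> 6 -> 10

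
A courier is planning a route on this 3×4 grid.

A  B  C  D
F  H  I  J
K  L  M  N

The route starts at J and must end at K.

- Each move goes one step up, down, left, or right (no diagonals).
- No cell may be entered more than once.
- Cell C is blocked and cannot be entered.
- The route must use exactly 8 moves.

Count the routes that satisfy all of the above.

Need simple routes of exactly 8 moves from J to K (Manhattan distance 4, so 2 moves are spent on a detour and 2 undoing it).
Enumerating: J N M I H B A F K | J N M L H B A F K | J I M L H B A F K.
That gives 3 routes.

3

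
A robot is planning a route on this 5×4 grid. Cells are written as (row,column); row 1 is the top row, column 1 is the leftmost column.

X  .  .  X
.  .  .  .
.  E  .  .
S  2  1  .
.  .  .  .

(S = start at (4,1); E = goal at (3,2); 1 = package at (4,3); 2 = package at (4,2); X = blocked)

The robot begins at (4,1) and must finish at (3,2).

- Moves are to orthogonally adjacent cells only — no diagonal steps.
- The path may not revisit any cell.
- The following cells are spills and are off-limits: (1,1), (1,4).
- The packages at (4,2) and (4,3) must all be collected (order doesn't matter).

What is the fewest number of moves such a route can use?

Any route passes through (4,2) and (4,3) in some order between (4,1) and (3,2). Summing Manhattan distances along each leg and taking the cheapest ordering ((4,1) → (4,3) → (4,2) → (3,2)) gives a lower bound of 2 + 1 + 1 = 4 moves.
A route of 4 moves achieves this: (4,1) → (4,2) → (4,3) → (3,3) → (3,2).
Since 4 matches the lower bound, it is optimal.

4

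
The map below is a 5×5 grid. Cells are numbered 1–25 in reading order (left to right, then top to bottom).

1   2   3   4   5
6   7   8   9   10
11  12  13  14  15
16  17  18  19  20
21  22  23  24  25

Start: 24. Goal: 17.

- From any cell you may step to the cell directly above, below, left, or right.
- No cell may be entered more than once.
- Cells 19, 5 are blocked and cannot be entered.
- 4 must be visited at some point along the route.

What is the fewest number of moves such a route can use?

11

Any route passes through 4 somewhere between 24 and 17. Summing Manhattan distances along the two legs (24 → 4 → 17) gives a lower bound of 4 + 5 = 9 moves.
That bound ignores the blocked cells. Measuring each leg by the fewest moves that actually steer around them (24→4: 6; 4→17: 5) raises the lower bound to 11.
A route of 11 moves exists: 24 → 23 → 18 → 13 → 8 → 9 → 4 → 3 → 2 → 7 → 12 → 17.
Since 11 matches that lower bound, it is optimal.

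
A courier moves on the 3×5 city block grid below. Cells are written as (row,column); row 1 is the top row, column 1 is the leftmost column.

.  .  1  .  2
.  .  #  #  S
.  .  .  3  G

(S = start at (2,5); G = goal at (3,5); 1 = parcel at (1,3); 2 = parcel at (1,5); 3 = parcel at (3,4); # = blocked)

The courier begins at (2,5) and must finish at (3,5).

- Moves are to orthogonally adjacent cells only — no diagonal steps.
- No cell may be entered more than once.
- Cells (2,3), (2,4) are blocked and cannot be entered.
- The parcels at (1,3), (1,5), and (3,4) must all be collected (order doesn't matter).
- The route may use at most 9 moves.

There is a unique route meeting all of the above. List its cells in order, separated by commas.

The 9-move cap with required stops at (1,3), (1,5), (3,4) leaves no slack for detours.
Route from (2,5): up to (1,5), 3× left (reaching (1,2)), 2× down (reaching (3,2)), 3× right (reaching (3,5)) — 9 moves in all.
Check: all required cells visited; 9 ≤ 9 moves.

(2,5), (1,5), (1,4), (1,3), (1,2), (2,2), (3,2), (3,3), (3,4), (3,5)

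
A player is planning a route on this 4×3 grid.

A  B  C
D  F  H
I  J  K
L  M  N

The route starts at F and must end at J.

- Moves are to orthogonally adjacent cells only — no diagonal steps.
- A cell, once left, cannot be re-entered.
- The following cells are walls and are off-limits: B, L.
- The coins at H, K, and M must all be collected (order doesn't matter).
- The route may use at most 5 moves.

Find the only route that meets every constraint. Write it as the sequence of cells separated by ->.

Any route must reach H, K, and M and still end at J within 5 moves, so the order of the required stops is forced.
Route from F: right to H, 2× down (reaching N), left to M, up to J — 5 moves in all.
Check: all required cells visited; 5 ≤ 5 moves.

F -> H -> K -> N -> M -> J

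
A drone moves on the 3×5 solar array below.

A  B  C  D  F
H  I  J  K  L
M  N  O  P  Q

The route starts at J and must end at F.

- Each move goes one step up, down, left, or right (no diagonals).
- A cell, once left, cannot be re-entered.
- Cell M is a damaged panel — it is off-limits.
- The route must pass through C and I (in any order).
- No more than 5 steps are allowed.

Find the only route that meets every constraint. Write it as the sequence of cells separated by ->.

J -> I -> B -> C -> D -> F

The 5-move cap with required stops at C, I leaves no slack for detours.
Route from J: left 1 to I, up 1 to B, right 3 to F — 5 moves in all.
Check: all required cells visited; 5 ≤ 5 moves.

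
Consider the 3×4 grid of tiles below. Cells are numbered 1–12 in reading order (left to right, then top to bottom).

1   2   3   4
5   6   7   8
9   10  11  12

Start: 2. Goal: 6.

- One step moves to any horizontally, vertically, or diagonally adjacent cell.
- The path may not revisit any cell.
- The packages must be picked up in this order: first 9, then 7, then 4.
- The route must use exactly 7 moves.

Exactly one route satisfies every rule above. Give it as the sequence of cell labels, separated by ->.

The waypoints must appear in the order 9, 7, 4, with no cell reused.
Route from 2: down-left 1 to 5, down 1 to 9, right 1 to 10, up-right 2 to 4, left 1 to 3, down-left 1 to 6 — 7 moves in all.
Check: order respected (9 at step 2, 7 at step 4, 4 at step 5); 7 moves as required.

2 -> 5 -> 9 -> 10 -> 7 -> 4 -> 3 -> 6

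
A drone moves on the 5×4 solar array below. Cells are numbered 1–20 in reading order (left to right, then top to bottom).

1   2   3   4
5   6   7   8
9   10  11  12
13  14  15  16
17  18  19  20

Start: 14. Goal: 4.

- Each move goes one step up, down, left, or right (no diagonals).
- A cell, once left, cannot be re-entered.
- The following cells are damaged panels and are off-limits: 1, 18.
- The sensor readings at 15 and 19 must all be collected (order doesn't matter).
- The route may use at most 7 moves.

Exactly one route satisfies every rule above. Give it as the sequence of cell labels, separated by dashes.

The budget equals the shortest possible length, so every move has to be on a shortest route through the required cells.
Route from 14: right 1 to 15, down 1 to 19, right 1 to 20, up 4 to 4 — 7 moves in all.
Check: all required cells visited; 7 ≤ 7 moves.

14 - 15 - 19 - 20 - 16 - 12 - 8 - 4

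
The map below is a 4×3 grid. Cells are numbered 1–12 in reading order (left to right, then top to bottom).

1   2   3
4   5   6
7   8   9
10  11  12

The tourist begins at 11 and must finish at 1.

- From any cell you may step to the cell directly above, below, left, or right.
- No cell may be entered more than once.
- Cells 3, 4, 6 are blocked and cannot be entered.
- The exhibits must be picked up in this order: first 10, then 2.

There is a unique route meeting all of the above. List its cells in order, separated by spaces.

The waypoints must appear in the order 10, 2, with no cell reused.
Route from 11: left 1 to 10, up 1 to 7, right 1 to 8, up 2 to 2, left 1 to 1 — 6 moves in all.
Check: order respected (10 at step 1, 2 at step 5).

11 10 7 8 5 2 1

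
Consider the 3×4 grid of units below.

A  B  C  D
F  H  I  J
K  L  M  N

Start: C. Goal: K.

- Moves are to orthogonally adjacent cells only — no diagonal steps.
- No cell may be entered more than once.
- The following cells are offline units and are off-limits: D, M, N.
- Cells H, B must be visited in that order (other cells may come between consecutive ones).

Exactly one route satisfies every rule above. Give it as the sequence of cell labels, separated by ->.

The waypoints must appear in the order H, B, with no cell reused.
Route from C: down to I, left to H, up to B, left to A, 2× down (reaching K) — 6 moves in all.
Check: order respected (H at step 2, B at step 3).

C -> I -> H -> B -> A -> F -> K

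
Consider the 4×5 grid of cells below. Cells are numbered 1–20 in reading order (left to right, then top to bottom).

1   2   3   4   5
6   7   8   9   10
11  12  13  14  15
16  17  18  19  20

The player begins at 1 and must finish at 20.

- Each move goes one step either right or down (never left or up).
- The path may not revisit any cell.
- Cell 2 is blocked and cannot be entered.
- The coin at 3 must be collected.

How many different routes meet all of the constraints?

A right/down-only route from 1 to 20 makes exactly 3 down-moves and 4 right-moves in some order.
With no other constraints that would be C(7,3) = 35 routes.
Split at 3 and multiply the segment counts (each segment already excludes blocked cells): 1→3: 0; 3→20: 10; product = 0.
No route satisfies every constraint, so the count is 0.

0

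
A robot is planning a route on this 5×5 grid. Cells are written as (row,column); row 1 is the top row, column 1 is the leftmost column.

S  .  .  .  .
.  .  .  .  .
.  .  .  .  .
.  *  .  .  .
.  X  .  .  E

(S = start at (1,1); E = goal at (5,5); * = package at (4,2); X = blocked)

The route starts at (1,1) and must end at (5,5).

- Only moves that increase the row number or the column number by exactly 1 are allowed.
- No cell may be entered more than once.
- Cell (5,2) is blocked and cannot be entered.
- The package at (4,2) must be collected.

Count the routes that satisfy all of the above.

A right/down-only route from (1,1) to (5,5) makes exactly 4 down-moves and 4 right-moves in some order.
With no other constraints that would be C(8,4) = 70 routes.
Split at (4,2) and multiply the segment counts (each segment already excludes blocked cells): (1,1)→(4,2): 4; (4,2)→(5,5): 3; product = 12.
That gives 12 routes.

12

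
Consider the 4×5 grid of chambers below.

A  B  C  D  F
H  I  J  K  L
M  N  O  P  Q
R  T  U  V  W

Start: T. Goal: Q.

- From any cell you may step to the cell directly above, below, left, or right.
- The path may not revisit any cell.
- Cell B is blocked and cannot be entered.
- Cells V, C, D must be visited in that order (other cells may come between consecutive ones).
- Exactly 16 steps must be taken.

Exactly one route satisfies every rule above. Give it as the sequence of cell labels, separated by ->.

The waypoints must appear in the order V, C, D, with no cell reused.
Route from T: left 1 to R, up 2 to H, right 1 to I, down 1 to N, right 1 to O, down 1 to U, right 1 to V, up 2 to K, left 1 to J, up 1 to C, right 2 to F, down 2 to Q — 16 moves in all.
Check: order respected (V at step 8, C at step 12, D at step 13); 16 moves as required.

T -> R -> M -> H -> I -> N -> O -> U -> V -> P -> K -> J -> C -> D -> F -> L -> Q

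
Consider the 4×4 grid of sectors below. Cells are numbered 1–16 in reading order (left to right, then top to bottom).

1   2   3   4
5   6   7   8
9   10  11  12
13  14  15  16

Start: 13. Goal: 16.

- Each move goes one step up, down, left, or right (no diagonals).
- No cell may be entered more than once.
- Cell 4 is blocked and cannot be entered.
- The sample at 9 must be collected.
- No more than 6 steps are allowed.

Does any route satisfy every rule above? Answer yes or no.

One route that works: 13 → 9 → 10 → 14 → 15 → 16.

yes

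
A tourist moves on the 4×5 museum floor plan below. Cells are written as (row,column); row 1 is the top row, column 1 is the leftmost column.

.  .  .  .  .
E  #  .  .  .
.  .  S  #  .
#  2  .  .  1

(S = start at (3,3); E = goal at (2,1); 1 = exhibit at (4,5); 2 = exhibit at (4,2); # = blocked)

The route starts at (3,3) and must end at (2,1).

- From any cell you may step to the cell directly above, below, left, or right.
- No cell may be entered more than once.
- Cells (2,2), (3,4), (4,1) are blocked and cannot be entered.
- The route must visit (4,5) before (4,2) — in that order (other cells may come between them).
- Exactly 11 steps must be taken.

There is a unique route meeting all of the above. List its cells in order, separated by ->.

The waypoints must appear in the order (4,5), (4,2), with no cell reused.
Route from (3,3): up to (2,3), 2× right (reaching (2,5)), 2× down (reaching (4,5)), 3× left (reaching (4,2)), up to (3,2), left to (3,1), up to (2,1) — 11 moves in all.
Check: order respected (1 at step 5, 2 at step 8); 11 moves as required.

(3,3) -> (2,3) -> (2,4) -> (2,5) -> (3,5) -> (4,5) -> (4,4) -> (4,3) -> (4,2) -> (3,2) -> (3,1) -> (2,1)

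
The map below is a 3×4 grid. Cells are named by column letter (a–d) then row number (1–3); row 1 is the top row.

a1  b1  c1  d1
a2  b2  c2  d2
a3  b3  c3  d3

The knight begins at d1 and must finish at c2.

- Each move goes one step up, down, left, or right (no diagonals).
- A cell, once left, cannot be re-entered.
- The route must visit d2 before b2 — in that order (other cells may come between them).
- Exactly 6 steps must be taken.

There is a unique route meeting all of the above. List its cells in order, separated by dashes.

d1 - d2 - d3 - c3 - b3 - b2 - c2

The waypoints must appear in the order d2, b2, with no cell reused.
Route from d1: 2× down (reaching d3), 2× left (reaching b3), up to b2, right to c2 — 6 moves in all.
Check: order respected (d2 at step 1, b2 at step 5); 6 moves as required.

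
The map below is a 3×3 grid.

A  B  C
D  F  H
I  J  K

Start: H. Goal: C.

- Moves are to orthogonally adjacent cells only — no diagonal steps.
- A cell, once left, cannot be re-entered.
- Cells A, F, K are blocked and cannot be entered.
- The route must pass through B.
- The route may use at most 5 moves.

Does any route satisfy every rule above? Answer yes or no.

B must be visited but has only one open neighbour (C), and it is neither the start nor the goal — the route would have to enter and leave through C, re-entering it.

no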